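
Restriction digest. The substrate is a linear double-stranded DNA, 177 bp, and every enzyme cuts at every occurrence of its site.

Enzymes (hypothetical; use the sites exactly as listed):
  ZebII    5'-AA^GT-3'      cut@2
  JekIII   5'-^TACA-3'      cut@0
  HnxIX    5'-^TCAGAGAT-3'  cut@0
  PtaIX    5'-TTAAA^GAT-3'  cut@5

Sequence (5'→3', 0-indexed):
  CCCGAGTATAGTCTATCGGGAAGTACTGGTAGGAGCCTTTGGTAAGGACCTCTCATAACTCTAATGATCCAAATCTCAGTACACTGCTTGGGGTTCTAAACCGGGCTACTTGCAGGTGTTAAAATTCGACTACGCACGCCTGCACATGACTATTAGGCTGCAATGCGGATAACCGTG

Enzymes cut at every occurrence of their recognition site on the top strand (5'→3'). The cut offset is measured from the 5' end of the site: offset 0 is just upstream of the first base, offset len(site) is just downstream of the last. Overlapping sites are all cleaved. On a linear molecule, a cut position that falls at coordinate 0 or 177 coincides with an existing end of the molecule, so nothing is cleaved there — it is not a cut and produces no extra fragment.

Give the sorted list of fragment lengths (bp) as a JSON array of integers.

Scan for sites:
  ZebII (AAGT, off=2): starts [20] → cuts [22]
  JekIII (TACA, off=0): starts [79] → cuts [79]
  HnxIX (TCAGAGAT, off=0): no sites
  PtaIX (TTAAAGAT, off=5): no sites

All cut coordinates (distinct, sorted): [22, 79]

Fragments:
  [0,22): 22 bp
  [22,79): 57 bp
  [79,177): 98 bp

[22,57,98]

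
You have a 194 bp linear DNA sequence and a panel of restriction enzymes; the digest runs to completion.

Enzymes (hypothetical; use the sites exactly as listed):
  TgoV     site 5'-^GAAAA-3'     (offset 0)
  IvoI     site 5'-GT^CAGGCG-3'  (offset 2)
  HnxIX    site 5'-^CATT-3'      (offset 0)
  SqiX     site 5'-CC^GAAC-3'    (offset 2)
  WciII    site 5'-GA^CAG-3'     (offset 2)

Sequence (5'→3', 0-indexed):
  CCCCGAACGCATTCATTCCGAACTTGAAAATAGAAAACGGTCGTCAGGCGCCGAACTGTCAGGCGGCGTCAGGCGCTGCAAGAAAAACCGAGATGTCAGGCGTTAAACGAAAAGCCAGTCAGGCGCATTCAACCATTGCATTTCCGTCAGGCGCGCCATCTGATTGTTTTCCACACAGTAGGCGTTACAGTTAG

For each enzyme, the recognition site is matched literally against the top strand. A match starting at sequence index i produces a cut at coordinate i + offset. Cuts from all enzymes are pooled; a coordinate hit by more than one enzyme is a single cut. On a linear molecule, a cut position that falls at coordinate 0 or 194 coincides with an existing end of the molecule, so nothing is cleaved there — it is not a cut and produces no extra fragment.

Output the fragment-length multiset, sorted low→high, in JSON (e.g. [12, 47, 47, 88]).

[4,4,5,5,6,6,6,7,7,8,8,9,10,11,12,12,12,15,47]

Site scan:
  TgoV GAAAA/0: at [25, 32, 81, 108] ⇒ [25, 32, 81, 108]
  IvoI GTCAGGCG/2: at [42, 57, 67, 94, 117, 145] ⇒ [44, 59, 69, 96, 119, 147]
  HnxIX CATT/0: at [9, 13, 125, 133, 138] ⇒ [9, 13, 125, 133, 138]
  SqiX CCGAAC/2: at [2, 17, 50] ⇒ [4, 19, 52]
  WciII (GACAG, off=2): no sites

All cut coordinates (distinct, sorted): [4, 9, 13, 19, 25, 32, 44, 52, 59, 69, 81, 96, 108, 119, 125, 133, 138, 147]

Fragments:
  [0,4): 4 bp
  [4,9): 5 bp
  [9,13): 4 bp
  [13,19): 6 bp
  [19,25): 6 bp
  [25,32): 7 bp
  [32,44): 12 bp
  [44,52): 8 bp
  [52,59): 7 bp
  [59,69): 10 bp
  [69,81): 12 bp
  [81,96): 15 bp
  [96,108): 12 bp
  [108,119): 11 bp
  [119,125): 6 bp
  [125,133): 8 bp
  [133,138): 5 bp
  [138,147): 9 bp
  [147,194): 47 bp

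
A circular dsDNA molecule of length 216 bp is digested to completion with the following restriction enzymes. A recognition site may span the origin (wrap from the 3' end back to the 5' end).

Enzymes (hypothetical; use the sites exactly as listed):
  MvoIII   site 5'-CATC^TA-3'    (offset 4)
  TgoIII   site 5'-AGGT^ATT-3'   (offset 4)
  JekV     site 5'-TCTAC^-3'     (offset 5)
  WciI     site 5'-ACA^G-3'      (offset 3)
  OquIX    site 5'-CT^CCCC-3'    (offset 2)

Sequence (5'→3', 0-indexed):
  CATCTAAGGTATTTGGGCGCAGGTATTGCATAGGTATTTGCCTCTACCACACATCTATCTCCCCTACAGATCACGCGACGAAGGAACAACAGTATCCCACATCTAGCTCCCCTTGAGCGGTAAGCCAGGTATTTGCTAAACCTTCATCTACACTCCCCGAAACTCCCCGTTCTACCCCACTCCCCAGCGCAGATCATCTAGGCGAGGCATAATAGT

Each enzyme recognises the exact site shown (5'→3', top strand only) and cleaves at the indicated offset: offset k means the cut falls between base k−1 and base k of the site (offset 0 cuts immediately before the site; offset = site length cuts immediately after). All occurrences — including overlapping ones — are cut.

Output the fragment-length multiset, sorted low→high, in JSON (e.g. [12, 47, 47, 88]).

Per-enzyme occurrences:
  MvoIII CATCTA/4: at [0, 51, 99, 144, 194] ⇒ [4, 55, 103, 148, 198]
  TgoIII AGGTATT/4: at [6, 20, 31, 126] ⇒ [10, 24, 35, 130]
  JekV TCTAC/5: at [42, 146, 170] ⇒ [47, 151, 175]
  WciI ACAG/3: at [65, 88] ⇒ [68, 91]
  OquIX CTCCCC/2: at [58, 106, 152, 162, 179] ⇒ [60, 108, 154, 164, 181]

Pooled cuts: [4, 10, 24, 35, 47, 55, 60, 68, 91, 103, 108, 130, 148, 151, 154, 164, 175, 181, 198]

Fragment lengths:
  4→10: 6 bp
  10→24: 14 bp
  24→35: 11 bp
  35→47: 12 bp
  47→55: 8 bp
  55→60: 5 bp
  60→68: 8 bp
  68→91: 23 bp
  91→103: 12 bp
  103→108: 5 bp
  108→130: 22 bp
  130→148: 18 bp
  148→151: 3 bp
  151→154: 3 bp
  154→164: 10 bp
  164→175: 11 bp
  175→181: 6 bp
  181→198: 17 bp
  198→4 (wrap): 216-198+4 = 22 bp

[3,3,5,5,6,6,8,8,10,11,11,12,12,14,17,18,22,22,23]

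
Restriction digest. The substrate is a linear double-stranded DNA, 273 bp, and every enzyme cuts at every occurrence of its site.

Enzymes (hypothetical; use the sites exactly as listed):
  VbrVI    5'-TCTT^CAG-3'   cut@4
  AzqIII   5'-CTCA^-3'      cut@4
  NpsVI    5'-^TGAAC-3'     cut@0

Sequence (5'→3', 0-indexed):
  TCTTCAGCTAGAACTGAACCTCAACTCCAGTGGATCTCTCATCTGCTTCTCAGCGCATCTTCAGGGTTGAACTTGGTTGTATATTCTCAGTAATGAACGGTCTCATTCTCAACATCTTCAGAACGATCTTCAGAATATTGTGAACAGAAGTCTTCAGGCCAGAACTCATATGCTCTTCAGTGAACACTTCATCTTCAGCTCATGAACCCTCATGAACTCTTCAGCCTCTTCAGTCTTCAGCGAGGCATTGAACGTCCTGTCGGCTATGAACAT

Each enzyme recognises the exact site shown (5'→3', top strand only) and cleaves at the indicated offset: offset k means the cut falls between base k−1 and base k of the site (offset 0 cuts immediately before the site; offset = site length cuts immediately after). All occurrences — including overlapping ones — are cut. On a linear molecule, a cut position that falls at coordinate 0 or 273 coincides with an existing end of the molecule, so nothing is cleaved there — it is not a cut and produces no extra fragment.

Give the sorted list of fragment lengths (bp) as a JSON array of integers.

[3,4,4,6,6,7,7,7,7,9,9,9,9,9,10,10,10,11,11,12,12,14,14,15,18,18,22]

Per-enzyme occurrences:
  VbrVI TCTTCAG/4: at [0, 57, 114, 126, 150, 173, 191, 217, 226, 233] ⇒ [4, 61, 118, 130, 154, 177, 195, 221, 230, 237]
  AzqIII CTCA/4: at [19, 37, 48, 85, 101, 107, 164, 198, 208] ⇒ [23, 41, 52, 89, 105, 111, 168, 202, 212]
  NpsVI TGAAC/0: at [14, 67, 93, 140, 180, 202, 212, 248, 266] ⇒ [14, 67, 93, 140, 180, 202, 212, 248, 266]

All cut coordinates (distinct, sorted): [4, 14, 23, 41, 52, 61, 67, 89, 93, 105, 111, 118, 130, 140, 154, 168, 177, 180, 195, 202, 212, 221, 230, 237, 248, 266]

Fragment lengths:
  [0,4): 4 bp
  [4,14): 10 bp
  [14,23): 9 bp
  [23,41): 18 bp
  [41,52): 11 bp
  [52,61): 9 bp
  [61,67): 6 bp
  [67,89): 22 bp
  [89,93): 4 bp
  [93,105): 12 bp
  [105,111): 6 bp
  [111,118): 7 bp
  [118,130): 12 bp
  [130,140): 10 bp
  [140,154): 14 bp
  [154,168): 14 bp
  [168,177): 9 bp
  [177,180): 3 bp
  [180,195): 15 bp
  [195,202): 7 bp
  [202,212): 10 bp
  [212,221): 9 bp
  [221,230): 9 bp
  [230,237): 7 bp
  [237,248): 11 bp
  [248,266): 18 bp
  [266,273): 7 bp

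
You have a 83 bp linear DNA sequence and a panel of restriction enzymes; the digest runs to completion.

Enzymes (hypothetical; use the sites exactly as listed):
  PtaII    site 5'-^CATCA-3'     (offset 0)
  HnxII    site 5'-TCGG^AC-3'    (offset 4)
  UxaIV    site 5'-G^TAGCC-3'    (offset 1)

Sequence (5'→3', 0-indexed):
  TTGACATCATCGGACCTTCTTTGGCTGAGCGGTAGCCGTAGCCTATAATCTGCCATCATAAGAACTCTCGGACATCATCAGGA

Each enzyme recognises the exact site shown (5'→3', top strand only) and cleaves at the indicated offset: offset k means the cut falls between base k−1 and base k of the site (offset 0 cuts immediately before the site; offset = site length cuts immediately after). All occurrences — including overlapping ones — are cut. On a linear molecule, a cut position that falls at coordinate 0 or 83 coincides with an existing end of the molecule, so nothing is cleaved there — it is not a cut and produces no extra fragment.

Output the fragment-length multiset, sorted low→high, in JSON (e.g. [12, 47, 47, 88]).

Per-enzyme occurrences:
  PtaII (CATCA, off=0): starts [4, 53, 72, 75] → cuts [4, 53, 72, 75]
  HnxII (TCGGAC, off=4): starts [9, 67] → cuts [13, 71]
  UxaIV (GTAGCC, off=1): starts [31, 37] → cuts [32, 38]

Pooled cuts: [4, 13, 32, 38, 53, 71, 72, 75]

Fragments:
  [0,4): 4 bp
  [4,13): 9 bp
  [13,32): 19 bp
  [32,38): 6 bp
  [38,53): 15 bp
  [53,71): 18 bp
  [71,72): 1 bp
  [72,75): 3 bp
  [75,83): 8 bp

[1,3,4,6,8,9,15,18,19]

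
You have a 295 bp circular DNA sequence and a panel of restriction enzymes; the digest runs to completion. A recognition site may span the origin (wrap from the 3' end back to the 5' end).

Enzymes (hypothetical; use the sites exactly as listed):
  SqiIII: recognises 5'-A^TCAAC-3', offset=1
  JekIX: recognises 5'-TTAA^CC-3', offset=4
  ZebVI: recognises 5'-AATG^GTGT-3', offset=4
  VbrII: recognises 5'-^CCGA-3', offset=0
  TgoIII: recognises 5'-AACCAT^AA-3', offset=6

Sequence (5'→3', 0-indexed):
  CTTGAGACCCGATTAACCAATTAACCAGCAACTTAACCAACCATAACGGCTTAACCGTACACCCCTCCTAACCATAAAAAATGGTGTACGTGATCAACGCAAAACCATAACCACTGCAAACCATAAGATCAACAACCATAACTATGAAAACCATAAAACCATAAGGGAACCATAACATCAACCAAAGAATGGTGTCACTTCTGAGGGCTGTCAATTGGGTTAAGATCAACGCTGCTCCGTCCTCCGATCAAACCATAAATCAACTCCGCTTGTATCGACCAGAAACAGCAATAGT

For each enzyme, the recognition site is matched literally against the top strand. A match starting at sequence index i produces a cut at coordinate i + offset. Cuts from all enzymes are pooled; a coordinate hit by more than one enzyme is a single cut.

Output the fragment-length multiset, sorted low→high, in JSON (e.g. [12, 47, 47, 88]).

[3,4,4,8,8,8,8,8,10,10,11,11,12,13,14,15,15,16,18,21,34,44]

Scan for sites:
  SqiIII ATCAAC/1: at [92, 127, 176, 224, 258] ⇒ [93, 128, 177, 225, 259]
  JekIX TTAACC/4: at [12, 20, 32, 50] ⇒ [16, 24, 36, 54]
  ZebVI AATGGTGT/4: at [79, 187] ⇒ [83, 191]
  VbrII CCGA/0: at [8, 243] ⇒ [8, 243]
  TgoIII AACCATAA/6: at [38, 69, 102, 118, 133, 148, 156, 167, 250] ⇒ [44, 75, 108, 124, 139, 154, 162, 173, 256]

Pooled cuts: [8, 16, 24, 36, 44, 54, 75, 83, 93, 108, 124, 128, 139, 154, 162, 173, 177, 191, 225, 243, 256, 259]

Fragment lengths:
  8→16: 8 bp
  16→24: 8 bp
  24→36: 12 bp
  36→44: 8 bp
  44→54: 10 bp
  54→75: 21 bp
  75→83: 8 bp
  83→93: 10 bp
  93→108: 15 bp
  108→124: 16 bp
  124→128: 4 bp
  128→139: 11 bp
  139→154: 15 bp
  154→162: 8 bp
  162→173: 11 bp
  173→177: 4 bp
  177→191: 14 bp
  191→225: 34 bp
  225→243: 18 bp
  243→256: 13 bp
  256→259: 3 bp
  259→8 (wrap): 295-259+8 = 44 bp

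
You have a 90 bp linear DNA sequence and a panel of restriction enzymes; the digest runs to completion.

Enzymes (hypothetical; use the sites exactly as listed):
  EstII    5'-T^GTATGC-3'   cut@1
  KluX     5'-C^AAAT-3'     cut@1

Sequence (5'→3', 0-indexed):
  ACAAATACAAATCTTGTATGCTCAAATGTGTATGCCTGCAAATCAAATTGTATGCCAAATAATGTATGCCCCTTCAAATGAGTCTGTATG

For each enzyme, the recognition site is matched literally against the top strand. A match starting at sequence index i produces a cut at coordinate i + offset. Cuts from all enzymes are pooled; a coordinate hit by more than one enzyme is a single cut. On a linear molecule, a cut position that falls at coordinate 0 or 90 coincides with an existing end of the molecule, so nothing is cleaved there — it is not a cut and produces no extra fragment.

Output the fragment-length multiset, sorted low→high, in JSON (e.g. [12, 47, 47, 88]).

Site scan:
  EstII (TGTATGC, off=1): starts [14, 28, 48, 62] → cuts [15, 29, 49, 63]
  KluX (CAAAT, off=1): starts [1, 7, 22, 38, 43, 55, 74] → cuts [2, 8, 23, 39, 44, 56, 75]

All cut coordinates (distinct, sorted): [2, 8, 15, 23, 29, 39, 44, 49, 56, 63, 75]

Fragment lengths:
  [0,2): 2 bp
  [2,8): 6 bp
  [8,15): 7 bp
  [15,23): 8 bp
  [23,29): 6 bp
  [29,39): 10 bp
  [39,44): 5 bp
  [44,49): 5 bp
  [49,56): 7 bp
  [56,63): 7 bp
  [63,75): 12 bp
  [75,90): 15 bp

[2,5,5,6,6,7,7,7,8,10,12,15]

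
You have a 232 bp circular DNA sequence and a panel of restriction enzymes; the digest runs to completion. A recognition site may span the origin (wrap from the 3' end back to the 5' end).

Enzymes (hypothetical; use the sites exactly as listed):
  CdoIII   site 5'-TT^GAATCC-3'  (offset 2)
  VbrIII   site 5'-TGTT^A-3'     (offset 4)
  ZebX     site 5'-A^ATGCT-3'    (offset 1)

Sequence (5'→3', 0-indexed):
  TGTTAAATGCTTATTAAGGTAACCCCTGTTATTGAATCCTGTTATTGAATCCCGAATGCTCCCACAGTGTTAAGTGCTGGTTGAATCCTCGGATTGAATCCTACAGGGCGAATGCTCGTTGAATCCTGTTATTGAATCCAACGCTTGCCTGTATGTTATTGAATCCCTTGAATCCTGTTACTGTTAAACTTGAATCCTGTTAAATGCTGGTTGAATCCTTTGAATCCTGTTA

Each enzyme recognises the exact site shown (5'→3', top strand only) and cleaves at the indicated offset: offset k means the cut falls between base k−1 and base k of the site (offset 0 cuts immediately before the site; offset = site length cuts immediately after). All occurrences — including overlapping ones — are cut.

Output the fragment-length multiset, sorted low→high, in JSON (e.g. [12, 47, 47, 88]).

Scan for sites:
  CdoIII (TTGAATCC, off=2): starts [31, 44, 80, 93, 118, 131, 158, 167, 189, 210, 219] → cuts [33, 46, 82, 95, 120, 133, 160, 169, 191, 212, 221]
  VbrIII (TGTTA, off=4): starts [0, 26, 39, 67, 126, 153, 175, 181, 197, 227] → cuts [4, 30, 43, 71, 130, 157, 179, 185, 201, 231]
  ZebX (AATGCT, off=1): starts [5, 54, 110, 202] → cuts [6, 55, 111, 203]

All cut coordinates (distinct, sorted): [4, 6, 30, 33, 43, 46, 55, 71, 82, 95, 111, 120, 130, 133, 157, 160, 169, 179, 185, 191, 201, 203, 212, 221, 231]

Fragment lengths:
  4→6: 2 bp
  6→30: 24 bp
  30→33: 3 bp
  33→43: 10 bp
  43→46: 3 bp
  46→55: 9 bp
  55→71: 16 bp
  71→82: 11 bp
  82→95: 13 bp
  95→111: 16 bp
  111→120: 9 bp
  120→130: 10 bp
  130→133: 3 bp
  133→157: 24 bp
  157→160: 3 bp
  160→169: 9 bp
  169→179: 10 bp
  179→185: 6 bp
  185→191: 6 bp
  191→201: 10 bp
  201→203: 2 bp
  203→212: 9 bp
  212→221: 9 bp
  221→231: 10 bp
  231→4 (wrap): 232-231+4 = 5 bp

[2,2,3,3,3,3,5,6,6,9,9,9,9,9,10,10,10,10,10,11,13,16,16,24,24]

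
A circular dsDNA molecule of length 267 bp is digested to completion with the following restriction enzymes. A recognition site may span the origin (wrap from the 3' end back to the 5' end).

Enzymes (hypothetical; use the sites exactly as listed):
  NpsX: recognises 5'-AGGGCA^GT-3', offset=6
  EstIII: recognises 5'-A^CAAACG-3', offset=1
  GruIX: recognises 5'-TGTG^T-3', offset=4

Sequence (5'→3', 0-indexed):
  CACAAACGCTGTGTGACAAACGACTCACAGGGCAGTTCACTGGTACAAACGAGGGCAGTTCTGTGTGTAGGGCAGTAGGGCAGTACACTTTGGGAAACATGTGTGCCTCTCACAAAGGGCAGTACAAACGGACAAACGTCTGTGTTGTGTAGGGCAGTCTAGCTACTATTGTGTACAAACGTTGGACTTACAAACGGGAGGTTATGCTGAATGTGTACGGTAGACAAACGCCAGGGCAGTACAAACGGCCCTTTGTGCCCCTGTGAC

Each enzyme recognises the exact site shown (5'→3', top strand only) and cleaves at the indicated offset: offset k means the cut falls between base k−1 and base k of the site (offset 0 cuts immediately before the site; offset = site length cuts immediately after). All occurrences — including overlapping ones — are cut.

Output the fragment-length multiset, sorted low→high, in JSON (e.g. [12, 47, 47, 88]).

Scan for sites:
  NpsX AGGGCAGT/6: at [28, 51, 68, 76, 115, 150, 232] ⇒ [34, 57, 74, 82, 121, 156, 238]
  EstIII ACAAACG/1: at [1, 15, 44, 123, 131, 174, 189, 223, 240] ⇒ [2, 16, 45, 124, 132, 175, 190, 224, 241]
  GruIX TGTGT/4: at [9, 61, 63, 99, 140, 145, 169, 211] ⇒ [13, 65, 67, 103, 144, 149, 173, 215]

All cut coordinates (distinct, sorted): [2, 13, 16, 34, 45, 57, 65, 67, 74, 82, 103, 121, 124, 132, 144, 149, 156, 173, 175, 190, 215, 224, 238, 241]

Fragment lengths:
  2→13: 11 bp
  13→16: 3 bp
  16→34: 18 bp
  34→45: 11 bp
  45→57: 12 bp
  57→65: 8 bp
  65→67: 2 bp
  67→74: 7 bp
  74→82: 8 bp
  82→103: 21 bp
  103→121: 18 bp
  121→124: 3 bp
  124→132: 8 bp
  132→144: 12 bp
  144→149: 5 bp
  149→156: 7 bp
  156→173: 17 bp
  173→175: 2 bp
  175→190: 15 bp
  190→215: 25 bp
  215→224: 9 bp
  224→238: 14 bp
  238→241: 3 bp
  241→2 (wrap): 267-241+2 = 28 bp

[2,2,3,3,3,5,7,7,8,8,8,9,11,11,12,12,14,15,17,18,18,21,25,28]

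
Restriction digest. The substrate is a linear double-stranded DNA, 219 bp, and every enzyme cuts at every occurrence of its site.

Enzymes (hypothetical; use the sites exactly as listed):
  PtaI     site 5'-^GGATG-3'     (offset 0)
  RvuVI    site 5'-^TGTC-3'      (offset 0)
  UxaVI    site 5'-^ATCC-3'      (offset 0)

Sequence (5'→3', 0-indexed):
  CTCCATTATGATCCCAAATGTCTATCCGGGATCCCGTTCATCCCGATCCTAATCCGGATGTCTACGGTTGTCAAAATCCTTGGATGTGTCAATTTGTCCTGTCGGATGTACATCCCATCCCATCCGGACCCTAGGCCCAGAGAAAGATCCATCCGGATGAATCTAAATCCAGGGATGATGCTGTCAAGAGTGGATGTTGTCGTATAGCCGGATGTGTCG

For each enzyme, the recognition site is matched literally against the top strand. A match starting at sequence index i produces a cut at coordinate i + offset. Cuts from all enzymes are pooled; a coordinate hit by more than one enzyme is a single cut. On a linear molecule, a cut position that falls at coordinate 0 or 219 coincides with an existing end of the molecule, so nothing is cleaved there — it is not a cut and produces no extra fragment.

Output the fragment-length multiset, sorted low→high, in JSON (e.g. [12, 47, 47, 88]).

Per-enzyme occurrences:
  PtaI (GGATG, off=0): starts [55, 81, 103, 154, 172, 191, 209] → cuts [55, 81, 103, 154, 172, 191, 209]
  RvuVI (TGTC, off=0): starts [18, 58, 68, 86, 94, 99, 181, 197, 214] → cuts [18, 58, 68, 86, 94, 99, 181, 197, 214]
  UxaVI (ATCC, off=0): starts [10, 23, 30, 39, 45, 51, 75, 111, 116, 121, 146, 150, 166] → cuts [10, 23, 30, 39, 45, 51, 75, 111, 116, 121, 146, 150, 166]

Pooled cuts: [10, 18, 23, 30, 39, 45, 51, 55, 58, 68, 75, 81, 86, 94, 99, 103, 111, 116, 121, 146, 150, 154, 166, 172, 181, 191, 197, 209, 214]

Fragment lengths:
  [0,10): 10 bp
  [10,18): 8 bp
  [18,23): 5 bp
  [23,30): 7 bp
  [30,39): 9 bp
  [39,45): 6 bp
  [45,51): 6 bp
  [51,55): 4 bp
  [55,58): 3 bp
  [58,68): 10 bp
  [68,75): 7 bp
  [75,81): 6 bp
  [81,86): 5 bp
  [86,94): 8 bp
  [94,99): 5 bp
  [99,103): 4 bp
  [103,111): 8 bp
  [111,116): 5 bp
  [116,121): 5 bp
  [121,146): 25 bp
  [146,150): 4 bp
  [150,154): 4 bp
  [154,166): 12 bp
  [166,172): 6 bp
  [172,181): 9 bp
  [181,191): 10 bp
  [191,197): 6 bp
  [197,209): 12 bp
  [209,214): 5 bp
  [214,219): 5 bp

[3,4,4,4,4,5,5,5,5,5,5,5,6,6,6,6,6,7,7,8,8,8,9,9,10,10,10,12,12,25]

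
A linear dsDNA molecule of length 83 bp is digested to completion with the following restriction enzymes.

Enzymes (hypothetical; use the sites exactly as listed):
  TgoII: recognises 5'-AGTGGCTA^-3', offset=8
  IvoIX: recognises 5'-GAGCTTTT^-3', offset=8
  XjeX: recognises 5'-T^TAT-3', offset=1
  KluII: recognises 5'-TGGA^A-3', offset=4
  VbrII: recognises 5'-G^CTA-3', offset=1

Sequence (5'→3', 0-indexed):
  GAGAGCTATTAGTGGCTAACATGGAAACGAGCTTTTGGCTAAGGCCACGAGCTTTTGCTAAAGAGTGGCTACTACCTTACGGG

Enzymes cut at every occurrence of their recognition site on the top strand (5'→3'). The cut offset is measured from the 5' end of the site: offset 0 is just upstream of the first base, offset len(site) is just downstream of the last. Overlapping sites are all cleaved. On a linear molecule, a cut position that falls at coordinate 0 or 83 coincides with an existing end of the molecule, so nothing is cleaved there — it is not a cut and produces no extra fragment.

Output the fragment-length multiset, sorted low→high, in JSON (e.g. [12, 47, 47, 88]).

[1,2,3,3,5,7,10,11,11,12,18]

Site scan:
  TgoII AGTGGCTA/8: at [10, 63] ⇒ [18, 71]
  IvoIX GAGCTTTT/8: at [28, 48] ⇒ [36, 56]
  XjeX (TTAT, off=1): no sites
  KluII TGGAA/4: at [21] ⇒ [25]
  VbrII GCTA/1: at [4, 14, 37, 56, 67] ⇒ [5, 15, 38, 57, 68]

All cut coordinates (distinct, sorted): [5, 15, 18, 25, 36, 38, 56, 57, 68, 71]

Fragment lengths:
  [0,5): 5 bp
  [5,15): 10 bp
  [15,18): 3 bp
  [18,25): 7 bp
  [25,36): 11 bp
  [36,38): 2 bp
  [38,56): 18 bp
  [56,57): 1 bp
  [57,68): 11 bp
  [68,71): 3 bp
  [71,83): 12 bp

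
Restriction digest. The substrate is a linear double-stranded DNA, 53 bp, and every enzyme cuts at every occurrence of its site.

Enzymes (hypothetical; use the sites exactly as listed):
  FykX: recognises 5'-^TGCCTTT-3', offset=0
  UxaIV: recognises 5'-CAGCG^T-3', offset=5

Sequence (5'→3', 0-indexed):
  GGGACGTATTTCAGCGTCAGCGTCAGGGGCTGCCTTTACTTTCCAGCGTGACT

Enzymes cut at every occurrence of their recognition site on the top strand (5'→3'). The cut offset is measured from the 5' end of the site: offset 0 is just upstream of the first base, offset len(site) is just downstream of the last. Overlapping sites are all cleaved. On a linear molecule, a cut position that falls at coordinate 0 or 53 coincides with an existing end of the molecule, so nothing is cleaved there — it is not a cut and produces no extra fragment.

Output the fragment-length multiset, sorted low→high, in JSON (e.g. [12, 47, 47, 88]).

[5,6,8,16,18]

Scan for sites:
  FykX (TGCCTTT, off=0): starts [30] → cuts [30]
  UxaIV (CAGCGT, off=5): starts [11, 17, 43] → cuts [16, 22, 48]

Pooled cuts: [16, 22, 30, 48]

Fragment lengths:
  [0,16): 16 bp
  [16,22): 6 bp
  [22,30): 8 bp
  [30,48): 18 bp
  [48,53): 5 bp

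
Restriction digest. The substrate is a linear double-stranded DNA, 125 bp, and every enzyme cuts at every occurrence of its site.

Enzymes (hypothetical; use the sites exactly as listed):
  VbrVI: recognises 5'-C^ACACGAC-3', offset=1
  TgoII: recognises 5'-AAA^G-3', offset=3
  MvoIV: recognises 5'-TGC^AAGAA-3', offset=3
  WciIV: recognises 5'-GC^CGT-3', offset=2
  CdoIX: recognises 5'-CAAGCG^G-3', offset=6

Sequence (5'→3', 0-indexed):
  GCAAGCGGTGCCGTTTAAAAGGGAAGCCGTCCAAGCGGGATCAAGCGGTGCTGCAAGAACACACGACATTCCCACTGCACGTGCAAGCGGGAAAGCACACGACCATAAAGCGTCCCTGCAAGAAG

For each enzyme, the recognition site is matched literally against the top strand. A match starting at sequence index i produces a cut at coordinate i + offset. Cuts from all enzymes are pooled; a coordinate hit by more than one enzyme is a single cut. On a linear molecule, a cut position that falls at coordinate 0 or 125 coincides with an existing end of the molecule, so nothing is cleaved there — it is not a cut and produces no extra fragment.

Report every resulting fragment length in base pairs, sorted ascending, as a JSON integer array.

Per-enzyme occurrences:
  VbrVI (CACACGAC, off=1): starts [59, 95] → cuts [60, 96]
  TgoII (AAAG, off=3): starts [17, 91, 106] → cuts [20, 94, 109]
  MvoIV (TGCAAGAA, off=3): starts [51, 116] → cuts [54, 119]
  WciIV (GCCGT, off=2): starts [9, 25] → cuts [11, 27]
  CdoIX (CAAGCGG, off=6): starts [1, 31, 41, 83] → cuts [7, 37, 47, 89]

All cut coordinates (distinct, sorted): [7, 11, 20, 27, 37, 47, 54, 60, 89, 94, 96, 109, 119]

Fragments:
  [0,7): 7 bp
  [7,11): 4 bp
  [11,20): 9 bp
  [20,27): 7 bp
  [27,37): 10 bp
  [37,47): 10 bp
  [47,54): 7 bp
  [54,60): 6 bp
  [60,89): 29 bp
  [89,94): 5 bp
  [94,96): 2 bp
  [96,109): 13 bp
  [109,119): 10 bp
  [119,125): 6 bp

[2,4,5,6,6,7,7,7,9,10,10,10,13,29]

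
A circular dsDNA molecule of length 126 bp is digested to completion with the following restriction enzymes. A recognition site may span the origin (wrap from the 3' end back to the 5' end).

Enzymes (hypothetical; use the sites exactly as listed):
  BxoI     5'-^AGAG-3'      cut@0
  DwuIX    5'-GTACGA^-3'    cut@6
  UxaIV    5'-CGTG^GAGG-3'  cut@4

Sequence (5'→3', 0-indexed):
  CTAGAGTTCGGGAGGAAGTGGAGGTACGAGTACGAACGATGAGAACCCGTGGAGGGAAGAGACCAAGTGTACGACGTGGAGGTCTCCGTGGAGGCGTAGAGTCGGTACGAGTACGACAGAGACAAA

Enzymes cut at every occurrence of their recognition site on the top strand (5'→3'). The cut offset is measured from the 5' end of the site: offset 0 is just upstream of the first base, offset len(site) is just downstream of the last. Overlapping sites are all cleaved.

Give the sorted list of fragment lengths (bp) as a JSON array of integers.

Scan for sites:
  BxoI (AGAG, off=0): starts [2, 57, 97, 117] → cuts [2, 57, 97, 117]
  DwuIX (GTACGA, off=6): starts [23, 29, 68, 104, 110] → cuts [29, 35, 74, 110, 116]
  UxaIV (CGTGGAGG, off=4): starts [47, 74, 86] → cuts [51, 78, 90]

Pooled cuts: [2, 29, 35, 51, 57, 74, 78, 90, 97, 110, 116, 117]

Fragment lengths:
  2→29: 27 bp
  29→35: 6 bp
  35→51: 16 bp
  51→57: 6 bp
  57→74: 17 bp
  74→78: 4 bp
  78→90: 12 bp
  90→97: 7 bp
  97→110: 13 bp
  110→116: 6 bp
  116→117: 1 bp
  117→2 (wrap): 126-117+2 = 11 bp

[1,4,6,6,6,7,11,12,13,16,17,27]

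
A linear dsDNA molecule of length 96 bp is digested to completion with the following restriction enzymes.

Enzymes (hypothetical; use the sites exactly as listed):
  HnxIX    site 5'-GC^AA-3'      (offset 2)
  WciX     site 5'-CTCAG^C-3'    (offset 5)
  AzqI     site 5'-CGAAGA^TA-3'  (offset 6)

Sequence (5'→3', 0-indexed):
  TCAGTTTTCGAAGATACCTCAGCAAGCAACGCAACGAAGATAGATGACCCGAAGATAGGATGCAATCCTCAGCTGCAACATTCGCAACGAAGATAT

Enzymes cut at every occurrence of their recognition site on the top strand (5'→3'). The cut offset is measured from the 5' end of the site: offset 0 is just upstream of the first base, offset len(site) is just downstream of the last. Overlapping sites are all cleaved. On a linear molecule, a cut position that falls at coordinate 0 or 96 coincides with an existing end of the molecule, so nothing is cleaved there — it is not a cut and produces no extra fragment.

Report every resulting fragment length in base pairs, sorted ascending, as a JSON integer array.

Per-enzyme occurrences:
  HnxIX GCAA/2: at [21, 25, 30, 61, 74, 83] ⇒ [23, 27, 32, 63, 76, 85]
  WciX CTCAGC/5: at [17, 67] ⇒ [22, 72]
  AzqI CGAAGATA/6: at [8, 34, 49, 87] ⇒ [14, 40, 55, 93]

All cut coordinates (distinct, sorted): [14, 22, 23, 27, 32, 40, 55, 63, 72, 76, 85, 93]

Fragment lengths:
  [0,14): 14 bp
  [14,22): 8 bp
  [22,23): 1 bp
  [23,27): 4 bp
  [27,32): 5 bp
  [32,40): 8 bp
  [40,55): 15 bp
  [55,63): 8 bp
  [63,72): 9 bp
  [72,76): 4 bp
  [76,85): 9 bp
  [85,93): 8 bp
  [93,96): 3 bp

[1,3,4,4,5,8,8,8,8,9,9,14,15]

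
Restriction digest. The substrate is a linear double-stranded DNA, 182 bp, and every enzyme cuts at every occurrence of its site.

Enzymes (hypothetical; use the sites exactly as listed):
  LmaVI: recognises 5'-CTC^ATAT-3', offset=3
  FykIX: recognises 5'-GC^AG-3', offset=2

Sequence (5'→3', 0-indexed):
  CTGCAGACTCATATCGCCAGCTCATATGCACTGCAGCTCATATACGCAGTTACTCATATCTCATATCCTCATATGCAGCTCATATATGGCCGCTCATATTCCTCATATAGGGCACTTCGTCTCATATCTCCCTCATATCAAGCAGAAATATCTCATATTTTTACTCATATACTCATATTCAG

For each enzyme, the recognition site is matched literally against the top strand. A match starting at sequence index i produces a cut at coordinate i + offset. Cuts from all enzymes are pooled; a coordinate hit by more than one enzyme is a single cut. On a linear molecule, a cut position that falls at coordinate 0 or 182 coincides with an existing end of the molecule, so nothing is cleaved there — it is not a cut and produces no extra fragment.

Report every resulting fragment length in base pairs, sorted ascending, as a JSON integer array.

[4,5,5,6,6,7,8,8,8,8,8,9,9,11,11,11,12,13,14,19]

Scan for sites:
  LmaVI CTCATAT/3: at [7, 20, 36, 52, 59, 67, 78, 92, 101, 120, 131, 151, 163, 171] ⇒ [10, 23, 39, 55, 62, 70, 81, 95, 104, 123, 134, 154, 166, 174]
  FykIX GCAG/2: at [2, 32, 45, 74, 141] ⇒ [4, 34, 47, 76, 143]

Pooled cuts: [4, 10, 23, 34, 39, 47, 55, 62, 70, 76, 81, 95, 104, 123, 134, 143, 154, 166, 174]

Fragments:
  [0,4): 4 bp
  [4,10): 6 bp
  [10,23): 13 bp
  [23,34): 11 bp
  [34,39): 5 bp
  [39,47): 8 bp
  [47,55): 8 bp
  [55,62): 7 bp
  [62,70): 8 bp
  [70,76): 6 bp
  [76,81): 5 bp
  [81,95): 14 bp
  [95,104): 9 bp
  [104,123): 19 bp
  [123,134): 11 bp
  [134,143): 9 bp
  [143,154): 11 bp
  [154,166): 12 bp
  [166,174): 8 bp
  [174,182): 8 bp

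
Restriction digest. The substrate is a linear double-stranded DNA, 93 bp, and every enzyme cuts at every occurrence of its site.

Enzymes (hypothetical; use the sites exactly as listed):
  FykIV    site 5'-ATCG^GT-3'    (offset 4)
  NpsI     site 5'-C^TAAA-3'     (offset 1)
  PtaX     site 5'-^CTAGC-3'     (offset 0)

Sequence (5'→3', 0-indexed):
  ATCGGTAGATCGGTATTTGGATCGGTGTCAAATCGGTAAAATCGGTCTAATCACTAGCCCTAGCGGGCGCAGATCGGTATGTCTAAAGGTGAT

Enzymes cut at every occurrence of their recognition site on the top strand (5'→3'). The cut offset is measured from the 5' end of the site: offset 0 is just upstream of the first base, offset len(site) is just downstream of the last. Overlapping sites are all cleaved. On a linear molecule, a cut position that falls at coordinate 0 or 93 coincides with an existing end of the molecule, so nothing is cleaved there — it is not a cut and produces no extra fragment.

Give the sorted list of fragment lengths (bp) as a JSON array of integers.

Per-enzyme occurrences:
  FykIV ATCGGT/4: at [0, 8, 20, 31, 40, 72] ⇒ [4, 12, 24, 35, 44, 76]
  NpsI CTAAA/1: at [82] ⇒ [83]
  PtaX CTAGC/0: at [53, 59] ⇒ [53, 59]

All cut coordinates (distinct, sorted): [4, 12, 24, 35, 44, 53, 59, 76, 83]

Fragment lengths:
  [0,4): 4 bp
  [4,12): 8 bp
  [12,24): 12 bp
  [24,35): 11 bp
  [35,44): 9 bp
  [44,53): 9 bp
  [53,59): 6 bp
  [59,76): 17 bp
  [76,83): 7 bp
  [83,93): 10 bp

[4,6,7,8,9,9,10,11,12,17]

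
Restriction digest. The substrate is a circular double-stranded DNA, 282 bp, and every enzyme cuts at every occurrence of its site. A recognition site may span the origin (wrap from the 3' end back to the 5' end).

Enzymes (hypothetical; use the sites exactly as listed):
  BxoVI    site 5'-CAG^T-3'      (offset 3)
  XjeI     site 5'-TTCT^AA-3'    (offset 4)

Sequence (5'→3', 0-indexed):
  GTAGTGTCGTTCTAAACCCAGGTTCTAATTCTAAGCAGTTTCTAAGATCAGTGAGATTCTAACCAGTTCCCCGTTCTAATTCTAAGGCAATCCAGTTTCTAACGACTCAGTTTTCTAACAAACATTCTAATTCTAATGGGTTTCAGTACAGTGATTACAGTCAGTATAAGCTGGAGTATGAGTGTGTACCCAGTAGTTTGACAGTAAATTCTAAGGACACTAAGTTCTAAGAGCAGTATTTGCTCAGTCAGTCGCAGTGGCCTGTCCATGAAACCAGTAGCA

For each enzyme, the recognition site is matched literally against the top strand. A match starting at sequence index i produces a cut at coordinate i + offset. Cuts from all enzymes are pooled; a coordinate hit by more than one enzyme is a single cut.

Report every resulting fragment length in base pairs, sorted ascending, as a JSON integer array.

Per-enzyme occurrences:
  BxoVI CAGT/3: at [35, 48, 63, 92, 107, 143, 148, 157, 161, 190, 201, 233, 244, 248, 254, 274, 280] ⇒ [1, 38, 51, 66, 95, 110, 146, 151, 160, 164, 193, 204, 236, 247, 251, 257, 277]
  XjeI TTCTAA/4: at [9, 22, 28, 39, 56, 73, 79, 96, 112, 124, 130, 208, 224] ⇒ [13, 26, 32, 43, 60, 77, 83, 100, 116, 128, 134, 212, 228]

All cut coordinates (distinct, sorted): [1, 13, 26, 32, 38, 43, 51, 60, 66, 77, 83, 95, 100, 110, 116, 128, 134, 146, 151, 160, 164, 193, 204, 212, 228, 236, 247, 251, 257, 277]

Fragment lengths:
  1→13: 12 bp
  13→26: 13 bp
  26→32: 6 bp
  32→38: 6 bp
  38→43: 5 bp
  43→51: 8 bp
  51→60: 9 bp
  60→66: 6 bp
  66→77: 11 bp
  77→83: 6 bp
  83→95: 12 bp
  95→100: 5 bp
  100→110: 10 bp
  110→116: 6 bp
  116→128: 12 bp
  128→134: 6 bp
  134→146: 12 bp
  146→151: 5 bp
  151→160: 9 bp
  160→164: 4 bp
  164→193: 29 bp
  193→204: 11 bp
  204→212: 8 bp
  212→228: 16 bp
  228→236: 8 bp
  236→247: 11 bp
  247→251: 4 bp
  251→257: 6 bp
  257→277: 20 bp
  277→1 (wrap): 282-277+1 = 6 bp

[4,4,5,5,5,6,6,6,6,6,6,6,6,8,8,8,9,9,10,11,11,11,12,12,12,12,13,16,20,29]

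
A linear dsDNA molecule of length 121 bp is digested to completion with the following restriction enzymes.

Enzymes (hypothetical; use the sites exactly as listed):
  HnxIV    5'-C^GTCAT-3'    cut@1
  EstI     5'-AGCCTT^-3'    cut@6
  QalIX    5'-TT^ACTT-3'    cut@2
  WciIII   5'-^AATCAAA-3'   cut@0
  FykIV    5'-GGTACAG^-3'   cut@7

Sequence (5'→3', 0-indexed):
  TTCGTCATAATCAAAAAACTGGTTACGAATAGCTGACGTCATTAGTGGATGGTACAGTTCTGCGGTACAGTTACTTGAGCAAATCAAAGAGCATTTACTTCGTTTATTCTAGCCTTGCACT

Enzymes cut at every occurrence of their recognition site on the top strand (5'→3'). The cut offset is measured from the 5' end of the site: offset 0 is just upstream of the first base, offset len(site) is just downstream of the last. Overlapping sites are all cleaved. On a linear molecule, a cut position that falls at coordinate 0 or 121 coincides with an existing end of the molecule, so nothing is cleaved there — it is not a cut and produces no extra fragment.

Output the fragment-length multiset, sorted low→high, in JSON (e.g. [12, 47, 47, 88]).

Per-enzyme occurrences:
  HnxIV CGTCAT/1: at [2, 36] ⇒ [3, 37]
  EstI AGCCTT/6: at [110] ⇒ [116]
  QalIX TTACTT/2: at [70, 94] ⇒ [72, 96]
  WciIII AATCAAA/0: at [8, 81] ⇒ [8, 81]
  FykIV GGTACAG/7: at [50, 63] ⇒ [57, 70]

Pooled cuts: [3, 8, 37, 57, 70, 72, 81, 96, 116]

Fragments:
  [0,3): 3 bp
  [3,8): 5 bp
  [8,37): 29 bp
  [37,57): 20 bp
  [57,70): 13 bp
  [70,72): 2 bp
  [72,81): 9 bp
  [81,96): 15 bp
  [96,116): 20 bp
  [116,121): 5 bp

[2,3,5,5,9,13,15,20,20,29]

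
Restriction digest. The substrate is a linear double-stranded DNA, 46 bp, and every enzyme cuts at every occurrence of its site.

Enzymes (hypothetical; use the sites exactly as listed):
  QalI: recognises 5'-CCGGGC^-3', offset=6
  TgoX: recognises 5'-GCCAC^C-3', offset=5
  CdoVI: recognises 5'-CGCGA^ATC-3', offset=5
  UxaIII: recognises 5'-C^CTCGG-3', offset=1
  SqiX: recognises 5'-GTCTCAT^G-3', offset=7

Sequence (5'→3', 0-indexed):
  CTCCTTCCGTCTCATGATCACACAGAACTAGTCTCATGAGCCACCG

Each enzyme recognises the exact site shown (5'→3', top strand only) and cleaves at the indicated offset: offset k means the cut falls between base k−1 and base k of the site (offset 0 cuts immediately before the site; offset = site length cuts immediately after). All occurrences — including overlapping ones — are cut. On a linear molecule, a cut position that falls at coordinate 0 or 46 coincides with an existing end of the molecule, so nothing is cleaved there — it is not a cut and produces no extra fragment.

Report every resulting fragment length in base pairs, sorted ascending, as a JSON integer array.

[2,7,15,22]

Per-enzyme occurrences:
  QalI (CCGGGC, off=6): no sites
  TgoX GCCACC/5: at [39] ⇒ [44]
  CdoVI (CGCGAATC, off=5): no sites
  UxaIII (CCTCGG, off=1): no sites
  SqiX GTCTCATG/7: at [8, 30] ⇒ [15, 37]

All cut coordinates (distinct, sorted): [15, 37, 44]

Fragments:
  [0,15): 15 bp
  [15,37): 22 bp
  [37,44): 7 bp
  [44,46): 2 bp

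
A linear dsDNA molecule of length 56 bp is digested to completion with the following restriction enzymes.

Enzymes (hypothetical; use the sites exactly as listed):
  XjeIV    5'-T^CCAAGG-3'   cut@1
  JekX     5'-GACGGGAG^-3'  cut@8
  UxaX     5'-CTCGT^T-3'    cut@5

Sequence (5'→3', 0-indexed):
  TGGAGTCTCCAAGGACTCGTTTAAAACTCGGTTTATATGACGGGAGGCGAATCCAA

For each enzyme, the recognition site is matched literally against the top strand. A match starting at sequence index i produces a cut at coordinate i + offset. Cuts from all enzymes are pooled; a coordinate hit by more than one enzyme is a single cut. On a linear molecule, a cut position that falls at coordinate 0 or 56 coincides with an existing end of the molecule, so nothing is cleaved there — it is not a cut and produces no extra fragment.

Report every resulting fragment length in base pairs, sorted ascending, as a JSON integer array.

Per-enzyme occurrences:
  XjeIV TCCAAGG/1: at [7] ⇒ [8]
  JekX GACGGGAG/8: at [38] ⇒ [46]
  UxaX CTCGTT/5: at [15] ⇒ [20]

Pooled cuts: [8, 20, 46]

Fragment lengths:
  [0,8): 8 bp
  [8,20): 12 bp
  [20,46): 26 bp
  [46,56): 10 bp

[8,10,12,26]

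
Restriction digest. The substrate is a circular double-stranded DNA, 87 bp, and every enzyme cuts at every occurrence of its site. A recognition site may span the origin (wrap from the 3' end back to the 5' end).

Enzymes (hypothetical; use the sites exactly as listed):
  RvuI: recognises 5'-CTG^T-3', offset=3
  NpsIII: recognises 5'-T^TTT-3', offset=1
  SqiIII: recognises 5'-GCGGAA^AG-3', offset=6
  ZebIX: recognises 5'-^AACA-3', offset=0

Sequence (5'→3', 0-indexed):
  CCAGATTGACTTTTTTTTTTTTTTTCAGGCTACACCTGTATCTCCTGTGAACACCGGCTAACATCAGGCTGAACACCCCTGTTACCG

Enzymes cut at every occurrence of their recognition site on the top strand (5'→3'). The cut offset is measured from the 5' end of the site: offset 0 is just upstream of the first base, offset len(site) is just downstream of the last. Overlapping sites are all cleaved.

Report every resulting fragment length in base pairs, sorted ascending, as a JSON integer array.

Per-enzyme occurrences:
  RvuI (CTGT, off=3): starts [35, 44, 78] → cuts [38, 47, 81]
  NpsIII (TTTT, off=1): starts [10, 11, 12, 13, 14, 15, 16, 17, 18, 19, 20, 21] → cuts [11, 12, 13, 14, 15, 16, 17, 18, 19, 20, 21, 22]
  SqiIII (GCGGAAAG, off=6): no sites
  ZebIX (AACA, off=0): starts [49, 59, 71] → cuts [49, 59, 71]

All cut coordinates (distinct, sorted): [11, 12, 13, 14, 15, 16, 17, 18, 19, 20, 21, 22, 38, 47, 49, 59, 71, 81]

Fragment lengths:
  11→12: 1 bp
  12→13: 1 bp
  13→14: 1 bp
  14→15: 1 bp
  15→16: 1 bp
  16→17: 1 bp
  17→18: 1 bp
  18→19: 1 bp
  19→20: 1 bp
  20→21: 1 bp
  21→22: 1 bp
  22→38: 16 bp
  38→47: 9 bp
  47→49: 2 bp
  49→59: 10 bp
  59→71: 12 bp
  71→81: 10 bp
  81→11 (wrap): 87-81+11 = 17 bp

[1,1,1,1,1,1,1,1,1,1,1,2,9,10,10,12,16,17]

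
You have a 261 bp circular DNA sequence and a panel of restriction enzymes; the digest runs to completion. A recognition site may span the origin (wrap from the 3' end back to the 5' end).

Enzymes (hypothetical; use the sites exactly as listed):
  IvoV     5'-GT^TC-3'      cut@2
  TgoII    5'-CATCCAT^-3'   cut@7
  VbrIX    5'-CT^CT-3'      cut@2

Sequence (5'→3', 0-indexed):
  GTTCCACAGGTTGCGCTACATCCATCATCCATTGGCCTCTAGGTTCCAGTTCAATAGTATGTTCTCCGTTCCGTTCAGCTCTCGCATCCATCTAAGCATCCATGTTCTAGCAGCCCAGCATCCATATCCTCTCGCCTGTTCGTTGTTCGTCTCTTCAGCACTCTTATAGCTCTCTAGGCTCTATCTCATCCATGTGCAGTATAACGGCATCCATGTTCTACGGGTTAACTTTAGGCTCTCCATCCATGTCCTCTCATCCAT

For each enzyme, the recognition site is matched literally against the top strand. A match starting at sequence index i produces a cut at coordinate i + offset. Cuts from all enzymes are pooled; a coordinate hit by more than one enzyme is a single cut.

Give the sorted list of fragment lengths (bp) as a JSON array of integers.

Site scan:
  IvoV (GTTC, off=2): starts [0, 42, 48, 60, 67, 72, 103, 137, 144, 214] → cuts [2, 44, 50, 62, 69, 74, 105, 139, 146, 216]
  TgoII (CATCCAT, off=7): starts [18, 25, 84, 96, 118, 186, 207, 240, 254] → cuts [0, 25, 32, 91, 103, 125, 193, 214, 247]
  VbrIX (CTCT, off=2): starts [36, 78, 128, 150, 160, 169, 171, 178, 235, 250] → cuts [38, 80, 130, 152, 162, 171, 173, 180, 237, 252]

All cut coordinates (distinct, sorted): [0, 2, 25, 32, 38, 44, 50, 62, 69, 74, 80, 91, 103, 105, 125, 130, 139, 146, 152, 162, 171, 173, 180, 193, 214, 216, 237, 247, 252]

Fragment lengths:
  0→2: 2 bp
  2→25: 23 bp
  25→32: 7 bp
  32→38: 6 bp
  38→44: 6 bp
  44→50: 6 bp
  50→62: 12 bp
  62→69: 7 bp
  69→74: 5 bp
  74→80: 6 bp
  80→91: 11 bp
  91→103: 12 bp
  103→105: 2 bp
  105→125: 20 bp
  125→130: 5 bp
  130→139: 9 bp
  139→146: 7 bp
  146→152: 6 bp
  152→162: 10 bp
  162→171: 9 bp
  171→173: 2 bp
  173→180: 7 bp
  180→193: 13 bp
  193→214: 21 bp
  214→216: 2 bp
  216→237: 21 bp
  237→247: 10 bp
  247→252: 5 bp
  252→0 (wrap): 261-252+0 = 9 bp

[2,2,2,2,5,5,5,6,6,6,6,6,7,7,7,7,9,9,9,10,10,11,12,12,13,20,21,21,23]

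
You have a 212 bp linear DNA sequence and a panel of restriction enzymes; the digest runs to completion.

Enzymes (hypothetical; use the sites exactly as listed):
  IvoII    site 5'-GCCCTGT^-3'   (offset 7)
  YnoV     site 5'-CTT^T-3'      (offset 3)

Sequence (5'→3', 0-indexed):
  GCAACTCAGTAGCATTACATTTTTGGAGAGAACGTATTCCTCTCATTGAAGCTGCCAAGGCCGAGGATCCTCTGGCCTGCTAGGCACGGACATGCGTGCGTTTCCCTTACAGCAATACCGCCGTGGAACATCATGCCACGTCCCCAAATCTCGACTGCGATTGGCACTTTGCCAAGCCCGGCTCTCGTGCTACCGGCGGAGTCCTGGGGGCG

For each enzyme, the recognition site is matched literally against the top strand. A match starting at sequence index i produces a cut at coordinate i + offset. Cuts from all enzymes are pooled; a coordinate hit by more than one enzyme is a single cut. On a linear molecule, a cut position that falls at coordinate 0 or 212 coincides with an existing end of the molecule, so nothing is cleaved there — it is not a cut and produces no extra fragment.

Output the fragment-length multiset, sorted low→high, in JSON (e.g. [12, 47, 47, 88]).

Per-enzyme occurrences:
  IvoII (GCCCTGT, off=7): no sites
  YnoV (CTTT, off=3): starts [166] → cuts [169]

All cut coordinates (distinct, sorted): [169]

Fragment lengths:
  [0,169): 169 bp
  [169,212): 43 bp

[43,169]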